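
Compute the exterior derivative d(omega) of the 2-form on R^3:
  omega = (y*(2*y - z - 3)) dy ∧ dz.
d(omega) = 0

For a 2-form omega = sum_{i<j} g_{ij} dx_i ∧ dx_j, the exterior derivative is
  d(omega) = sum_{i<j} d(g_{ij}) ∧ dx_i ∧ dx_j = sum_{i<j, k} (∂g_{ij}/∂x_k) dx_k ∧ dx_i ∧ dx_j.
Expand each term, using dx_k ∧ dx_i ∧ dx_j = sgn(permutation) dx_{(a)} ∧ dx_{(b)} ∧ dx_{(c)} with (a < b < c) sorted:

Collecting like 3-forms: d(omega) = 0.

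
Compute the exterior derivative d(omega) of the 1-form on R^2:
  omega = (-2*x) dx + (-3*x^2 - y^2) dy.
d(omega) = (-6*x) dx ∧ dy

For a 1-form omega = sum_i f_i dx_i, the exterior derivative is
  d(omega) = sum_{i < j} (∂f_j/∂x_i - ∂f_i/∂x_j) dx_i ∧ dx_j.
  coefficient of dx ∧ dy: ∂f_2/∂x - ∂f_1/∂y = ∂(-3*x^2 - y^2)/∂x - ∂(-2*x)/∂y = -6*x
Assembling: d(omega) = (-6*x) dx ∧ dy.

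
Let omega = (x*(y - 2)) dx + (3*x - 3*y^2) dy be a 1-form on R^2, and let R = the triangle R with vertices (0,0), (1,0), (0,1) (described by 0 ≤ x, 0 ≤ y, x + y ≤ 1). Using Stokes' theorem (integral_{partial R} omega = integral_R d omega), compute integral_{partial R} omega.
integral_(partial R) omega = 4/3

Stokes: integral_partial_R omega = integral_R d omega with d omega = (∂Q/∂x - ∂P/∂y) dx ∧ dy.
  ∂Q/∂x = 3
  ∂P/∂y = x
  integrand = ∂Q/∂x - ∂P/∂y = 3 - x.
Integrating over R: integral_0^1 integral_0^{1-x} (3 - x) dy dx = 4/3.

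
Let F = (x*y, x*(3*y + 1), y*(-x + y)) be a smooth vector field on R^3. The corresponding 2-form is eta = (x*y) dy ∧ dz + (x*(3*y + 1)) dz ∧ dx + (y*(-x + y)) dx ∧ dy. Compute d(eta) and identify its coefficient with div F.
d(eta) = (3*x + y) dx ∧ dy ∧ dz; div F = 3*x + y

For a 2-form in R^3 of the form above, applying d gives a 3-form with coefficient ∂P/∂x + ∂Q/∂y + ∂R/∂z:
  ∂P/∂x = y
  ∂Q/∂y = 3*x
  ∂R/∂z = 0
Sum = 3*x + y, which is exactly div F.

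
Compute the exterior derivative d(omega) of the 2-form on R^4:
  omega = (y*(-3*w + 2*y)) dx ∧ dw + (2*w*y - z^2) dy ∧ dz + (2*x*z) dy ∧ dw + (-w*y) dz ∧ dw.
d(omega) = (3*w - 4*y + 2*z) dx ∧ dy ∧ dw + (-w - 2*x + 2*y) dy ∧ dz ∧ dw

For a 2-form omega = sum_{i<j} g_{ij} dx_i ∧ dx_j, the exterior derivative is
  d(omega) = sum_{i<j} d(g_{ij}) ∧ dx_i ∧ dx_j = sum_{i<j, k} (∂g_{ij}/∂x_k) dx_k ∧ dx_i ∧ dx_j.
Expand each term, using dx_k ∧ dx_i ∧ dx_j = sgn(permutation) dx_{(a)} ∧ dx_{(b)} ∧ dx_{(c)} with (a < b < c) sorted:
  d(y*(-3*w + 2*y)) includes (∂/∂y)(y*(-3*w + 2*y)) dy = (-3*w + 4*y) dy, which multiplied by dx ∧ dw gives (3*w - 4*y) dx ∧ dy ∧ dw
  d(2*w*y - z^2) includes (∂/∂w)(2*w*y - z^2) dw = (2*y) dw, which multiplied by dy ∧ dz gives (2*y) dy ∧ dz ∧ dw
  d(2*x*z) includes (∂/∂x)(2*x*z) dx = (2*z) dx, which multiplied by dy ∧ dw gives (2*z) dx ∧ dy ∧ dw
  d(2*x*z) includes (∂/∂z)(2*x*z) dz = (2*x) dz, which multiplied by dy ∧ dw gives (-2*x) dy ∧ dz ∧ dw
  d(-w*y) includes (∂/∂y)(-w*y) dy = (-w) dy, which multiplied by dz ∧ dw gives (-w) dy ∧ dz ∧ dw
Collecting like 3-forms: d(omega) = (3*w - 4*y + 2*z) dx ∧ dy ∧ dw + (-w - 2*x + 2*y) dy ∧ dz ∧ dw.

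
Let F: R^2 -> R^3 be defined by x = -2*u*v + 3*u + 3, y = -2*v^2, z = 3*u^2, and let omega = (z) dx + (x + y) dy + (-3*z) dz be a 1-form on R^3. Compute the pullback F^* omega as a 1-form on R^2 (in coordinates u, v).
F^* omega = (u^2*(-54*u - 6*v + 9)) du + (-6*u^3 + 8*u*v^2 - 12*u*v + 8*v^3 - 12*v) dv

Using F^*(f dg) = (f ∘ F) d(g ∘ F), substitute each coordinate x_i by F_i(u, v) in f_i, and replace dx_i by d F_i = (∂F_i/∂u) du + (∂F_i/∂v) dv.
  For the x component: f_1(F) = 3*u^2; d F_1 = (3 - 2*v) du + (-2*u) dv
  For the y component: f_2(F) = -2*u*v + 3*u - 2*v^2 + 3; d F_2 = (0) du + (-4*v) dv
  For the z component: f_3(F) = -9*u^2; d F_3 = (6*u) du + (0) dv
Combining and collecting du, dv coefficients:
  coeff of du: u^2*(-54*u - 6*v + 9)
  coeff of dv: -6*u^3 + 8*u*v^2 - 12*u*v + 8*v^3 - 12*v
F^* omega = (u^2*(-54*u - 6*v + 9)) du + (-6*u^3 + 8*u*v^2 - 12*u*v + 8*v^3 - 12*v) dv.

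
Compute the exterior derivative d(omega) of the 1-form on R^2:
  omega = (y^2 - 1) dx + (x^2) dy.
d(omega) = (2*x - 2*y) dx ∧ dy

For a 1-form omega = sum_i f_i dx_i, the exterior derivative is
  d(omega) = sum_{i < j} (∂f_j/∂x_i - ∂f_i/∂x_j) dx_i ∧ dx_j.
  coefficient of dx ∧ dy: ∂f_2/∂x - ∂f_1/∂y = ∂(x^2)/∂x - ∂(y^2 - 1)/∂y = 2*x - 2*y
Assembling: d(omega) = (2*x - 2*y) dx ∧ dy.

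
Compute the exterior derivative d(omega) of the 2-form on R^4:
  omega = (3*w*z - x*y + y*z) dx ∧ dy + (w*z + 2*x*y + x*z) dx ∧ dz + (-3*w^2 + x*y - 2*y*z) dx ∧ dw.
d(omega) = (3*w - 2*x + y) dx ∧ dy ∧ dz + (-x + 5*z) dx ∧ dy ∧ dw + (2*y + z) dx ∧ dz ∧ dw

For a 2-form omega = sum_{i<j} g_{ij} dx_i ∧ dx_j, the exterior derivative is
  d(omega) = sum_{i<j} d(g_{ij}) ∧ dx_i ∧ dx_j = sum_{i<j, k} (∂g_{ij}/∂x_k) dx_k ∧ dx_i ∧ dx_j.
Expand each term, using dx_k ∧ dx_i ∧ dx_j = sgn(permutation) dx_{(a)} ∧ dx_{(b)} ∧ dx_{(c)} with (a < b < c) sorted:
  d(3*w*z - x*y + y*z) includes (∂/∂z)(3*w*z - x*y + y*z) dz = (3*w + y) dz, which multiplied by dx ∧ dy gives (3*w + y) dx ∧ dy ∧ dz
  d(3*w*z - x*y + y*z) includes (∂/∂w)(3*w*z - x*y + y*z) dw = (3*z) dw, which multiplied by dx ∧ dy gives (3*z) dx ∧ dy ∧ dw
  d(w*z + 2*x*y + x*z) includes (∂/∂y)(w*z + 2*x*y + x*z) dy = (2*x) dy, which multiplied by dx ∧ dz gives (-2*x) dx ∧ dy ∧ dz
  d(w*z + 2*x*y + x*z) includes (∂/∂w)(w*z + 2*x*y + x*z) dw = (z) dw, which multiplied by dx ∧ dz gives (z) dx ∧ dz ∧ dw
  d(-3*w^2 + x*y - 2*y*z) includes (∂/∂y)(-3*w^2 + x*y - 2*y*z) dy = (x - 2*z) dy, which multiplied by dx ∧ dw gives (-x + 2*z) dx ∧ dy ∧ dw
  d(-3*w^2 + x*y - 2*y*z) includes (∂/∂z)(-3*w^2 + x*y - 2*y*z) dz = (-2*y) dz, which multiplied by dx ∧ dw gives (2*y) dx ∧ dz ∧ dw
Collecting like 3-forms: d(omega) = (3*w - 2*x + y) dx ∧ dy ∧ dz + (-x + 5*z) dx ∧ dy ∧ dw + (2*y + z) dx ∧ dz ∧ dw.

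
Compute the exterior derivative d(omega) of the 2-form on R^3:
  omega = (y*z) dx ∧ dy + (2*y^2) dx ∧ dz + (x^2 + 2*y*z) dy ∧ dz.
d(omega) = (2*x - 3*y) dx ∧ dy ∧ dz

For a 2-form omega = sum_{i<j} g_{ij} dx_i ∧ dx_j, the exterior derivative is
  d(omega) = sum_{i<j} d(g_{ij}) ∧ dx_i ∧ dx_j = sum_{i<j, k} (∂g_{ij}/∂x_k) dx_k ∧ dx_i ∧ dx_j.
Expand each term, using dx_k ∧ dx_i ∧ dx_j = sgn(permutation) dx_{(a)} ∧ dx_{(b)} ∧ dx_{(c)} with (a < b < c) sorted:
  d(y*z) includes (∂/∂z)(y*z) dz = (y) dz, which multiplied by dx ∧ dy gives (y) dx ∧ dy ∧ dz
  d(2*y^2) includes (∂/∂y)(2*y^2) dy = (4*y) dy, which multiplied by dx ∧ dz gives (-4*y) dx ∧ dy ∧ dz
  d(x^2 + 2*y*z) includes (∂/∂x)(x^2 + 2*y*z) dx = (2*x) dx, which multiplied by dy ∧ dz gives (2*x) dx ∧ dy ∧ dz
Collecting like 3-forms: d(omega) = (2*x - 3*y) dx ∧ dy ∧ dz.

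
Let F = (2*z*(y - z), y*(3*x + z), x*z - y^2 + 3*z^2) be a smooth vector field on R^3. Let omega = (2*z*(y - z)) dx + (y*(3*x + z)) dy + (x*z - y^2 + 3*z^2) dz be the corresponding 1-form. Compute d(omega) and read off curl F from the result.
d(omega) = (-3*y) dy ∧ dz + (2*y - 5*z) dz ∧ dx + (3*y - 2*z) dx ∧ dy; curl F = (-3*y, 2*y - 5*z, 3*y - 2*z)

d omega = sum_{i<j} (∂f_j/∂x_i - ∂f_i/∂x_j) dx_i ∧ dx_j. Under the identification (dy ∧ dz, dz ∧ dx, dx ∧ dy) ↔ (e_x, e_y, e_z), the coefficients are exactly the components of curl F. Compute:
  ∂R/∂y - ∂Q/∂z = (-2*y) - (y) = -3*y
  ∂P/∂z - ∂R/∂x = (2*y - 4*z) - (z) = 2*y - 5*z
  ∂Q/∂x - ∂P/∂y = (3*y) - (2*z) = 3*y - 2*z.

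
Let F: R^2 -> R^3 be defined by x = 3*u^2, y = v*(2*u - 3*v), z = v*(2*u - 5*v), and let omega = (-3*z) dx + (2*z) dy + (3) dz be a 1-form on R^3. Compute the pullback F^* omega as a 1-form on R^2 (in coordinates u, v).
F^* omega = (2*v*(-18*u^2 + 49*u*v - 10*v^2 + 3)) du + (8*u^2*v - 44*u*v^2 + 6*u + 60*v^3 - 30*v) dv

Using F^*(f dg) = (f ∘ F) d(g ∘ F), substitute each coordinate x_i by F_i(u, v) in f_i, and replace dx_i by d F_i = (∂F_i/∂u) du + (∂F_i/∂v) dv.
  For the x component: f_1(F) = 3*v*(-2*u + 5*v); d F_1 = (6*u) du + (0) dv
  For the y component: f_2(F) = 2*v*(2*u - 5*v); d F_2 = (2*v) du + (2*u - 6*v) dv
  For the z component: f_3(F) = 3; d F_3 = (2*v) du + (2*u - 10*v) dv
Combining and collecting du, dv coefficients:
  coeff of du: 2*v*(-18*u^2 + 49*u*v - 10*v^2 + 3)
  coeff of dv: 8*u^2*v - 44*u*v^2 + 6*u + 60*v^3 - 30*v
F^* omega = (2*v*(-18*u^2 + 49*u*v - 10*v^2 + 3)) du + (8*u^2*v - 44*u*v^2 + 6*u + 60*v^3 - 30*v) dv.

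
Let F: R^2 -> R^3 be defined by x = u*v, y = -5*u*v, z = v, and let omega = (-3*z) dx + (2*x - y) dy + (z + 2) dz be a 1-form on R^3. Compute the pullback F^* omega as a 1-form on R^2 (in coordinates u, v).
F^* omega = (v^2*(-35*u - 3)) du + (-35*u^2*v - 3*u*v + v + 2) dv

Using F^*(f dg) = (f ∘ F) d(g ∘ F), substitute each coordinate x_i by F_i(u, v) in f_i, and replace dx_i by d F_i = (∂F_i/∂u) du + (∂F_i/∂v) dv.
  For the x component: f_1(F) = -3*v; d F_1 = (v) du + (u) dv
  For the y component: f_2(F) = 7*u*v; d F_2 = (-5*v) du + (-5*u) dv
  For the z component: f_3(F) = v + 2; d F_3 = (0) du + (1) dv
Combining and collecting du, dv coefficients:
  coeff of du: v^2*(-35*u - 3)
  coeff of dv: -35*u^2*v - 3*u*v + v + 2
F^* omega = (v^2*(-35*u - 3)) du + (-35*u^2*v - 3*u*v + v + 2) dv.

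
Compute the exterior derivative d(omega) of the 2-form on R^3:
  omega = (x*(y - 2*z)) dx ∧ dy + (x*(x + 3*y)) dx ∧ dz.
d(omega) = (-5*x) dx ∧ dy ∧ dz

For a 2-form omega = sum_{i<j} g_{ij} dx_i ∧ dx_j, the exterior derivative is
  d(omega) = sum_{i<j} d(g_{ij}) ∧ dx_i ∧ dx_j = sum_{i<j, k} (∂g_{ij}/∂x_k) dx_k ∧ dx_i ∧ dx_j.
Expand each term, using dx_k ∧ dx_i ∧ dx_j = sgn(permutation) dx_{(a)} ∧ dx_{(b)} ∧ dx_{(c)} with (a < b < c) sorted:
  d(x*(y - 2*z)) includes (∂/∂z)(x*(y - 2*z)) dz = (-2*x) dz, which multiplied by dx ∧ dy gives (-2*x) dx ∧ dy ∧ dz
  d(x*(x + 3*y)) includes (∂/∂y)(x*(x + 3*y)) dy = (3*x) dy, which multiplied by dx ∧ dz gives (-3*x) dx ∧ dy ∧ dz
Collecting like 3-forms: d(omega) = (-5*x) dx ∧ dy ∧ dz.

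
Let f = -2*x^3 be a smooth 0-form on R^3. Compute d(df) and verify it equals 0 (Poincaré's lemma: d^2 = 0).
d(df) = 0

Step 1: df = sum_i (∂f/∂x_i) dx_i = (-6*x^2) dx + (0) dy + (0) dz.
Step 2: Apply d again. Using the 1-form formula, the coefficient of dx ∧ dy in d(df) is ∂^2 f/∂x ∂y - ∂^2 f/∂y ∂x = (0) - (0) = 0 (equality of mixed partials for smooth f).
Similarly for dx ∧ dz and dy ∧ dz — all coefficients vanish. So d(df) = 0.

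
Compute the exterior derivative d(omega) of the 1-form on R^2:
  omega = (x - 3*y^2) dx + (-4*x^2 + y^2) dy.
d(omega) = (-8*x + 6*y) dx ∧ dy

For a 1-form omega = sum_i f_i dx_i, the exterior derivative is
  d(omega) = sum_{i < j} (∂f_j/∂x_i - ∂f_i/∂x_j) dx_i ∧ dx_j.
  coefficient of dx ∧ dy: ∂f_2/∂x - ∂f_1/∂y = ∂(-4*x^2 + y^2)/∂x - ∂(x - 3*y^2)/∂y = -8*x + 6*y
Assembling: d(omega) = (-8*x + 6*y) dx ∧ dy.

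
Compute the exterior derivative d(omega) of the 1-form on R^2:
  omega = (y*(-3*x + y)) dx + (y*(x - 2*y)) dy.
d(omega) = (3*x - y) dx ∧ dy

For a 1-form omega = sum_i f_i dx_i, the exterior derivative is
  d(omega) = sum_{i < j} (∂f_j/∂x_i - ∂f_i/∂x_j) dx_i ∧ dx_j.
  coefficient of dx ∧ dy: ∂f_2/∂x - ∂f_1/∂y = ∂(y*(x - 2*y))/∂x - ∂(y*(-3*x + y))/∂y = 3*x - y
Assembling: d(omega) = (3*x - y) dx ∧ dy.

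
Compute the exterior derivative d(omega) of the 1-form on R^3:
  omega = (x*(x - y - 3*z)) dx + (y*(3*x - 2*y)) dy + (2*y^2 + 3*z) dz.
d(omega) = (x + 3*y) dx ∧ dy + (3*x) dx ∧ dz + (4*y) dy ∧ dz

For a 1-form omega = sum_i f_i dx_i, the exterior derivative is
  d(omega) = sum_{i < j} (∂f_j/∂x_i - ∂f_i/∂x_j) dx_i ∧ dx_j.
  coefficient of dx ∧ dy: ∂f_2/∂x - ∂f_1/∂y = ∂(y*(3*x - 2*y))/∂x - ∂(x*(x - y - 3*z))/∂y = x + 3*y
  coefficient of dx ∧ dz: ∂f_3/∂x - ∂f_1/∂z = ∂(2*y^2 + 3*z)/∂x - ∂(x*(x - y - 3*z))/∂z = 3*x
  coefficient of dy ∧ dz: ∂f_3/∂y - ∂f_2/∂z = ∂(2*y^2 + 3*z)/∂y - ∂(y*(3*x - 2*y))/∂z = 4*y
Assembling: d(omega) = (x + 3*y) dx ∧ dy + (3*x) dx ∧ dz + (4*y) dy ∧ dz.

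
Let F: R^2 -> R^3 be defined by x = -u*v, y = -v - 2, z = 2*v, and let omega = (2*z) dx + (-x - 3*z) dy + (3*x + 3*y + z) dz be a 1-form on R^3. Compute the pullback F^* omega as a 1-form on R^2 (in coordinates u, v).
F^* omega = (-4*v^2) du + (-11*u*v + 4*v - 12) dv

Using F^*(f dg) = (f ∘ F) d(g ∘ F), substitute each coordinate x_i by F_i(u, v) in f_i, and replace dx_i by d F_i = (∂F_i/∂u) du + (∂F_i/∂v) dv.
  For the x component: f_1(F) = 4*v; d F_1 = (-v) du + (-u) dv
  For the y component: f_2(F) = v*(u - 6); d F_2 = (0) du + (-1) dv
  For the z component: f_3(F) = -3*u*v - v - 6; d F_3 = (0) du + (2) dv
Combining and collecting du, dv coefficients:
  coeff of du: -4*v^2
  coeff of dv: -11*u*v + 4*v - 12
F^* omega = (-4*v^2) du + (-11*u*v + 4*v - 12) dv.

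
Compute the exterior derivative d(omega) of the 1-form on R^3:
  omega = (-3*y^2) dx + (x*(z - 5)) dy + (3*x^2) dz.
d(omega) = (6*y + z - 5) dx ∧ dy + (6*x) dx ∧ dz + (-x) dy ∧ dz

For a 1-form omega = sum_i f_i dx_i, the exterior derivative is
  d(omega) = sum_{i < j} (∂f_j/∂x_i - ∂f_i/∂x_j) dx_i ∧ dx_j.
  coefficient of dx ∧ dy: ∂f_2/∂x - ∂f_1/∂y = ∂(x*(z - 5))/∂x - ∂(-3*y^2)/∂y = 6*y + z - 5
  coefficient of dx ∧ dz: ∂f_3/∂x - ∂f_1/∂z = ∂(3*x^2)/∂x - ∂(-3*y^2)/∂z = 6*x
  coefficient of dy ∧ dz: ∂f_3/∂y - ∂f_2/∂z = ∂(3*x^2)/∂y - ∂(x*(z - 5))/∂z = -x
Assembling: d(omega) = (6*y + z - 5) dx ∧ dy + (6*x) dx ∧ dz + (-x) dy ∧ dz.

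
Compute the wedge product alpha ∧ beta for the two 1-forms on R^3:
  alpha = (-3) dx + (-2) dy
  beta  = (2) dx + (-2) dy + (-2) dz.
alpha ∧ beta = (10) dx ∧ dy + (6) dx ∧ dz + (4) dy ∧ dz

Distribute the wedge, using dx_i ∧ dx_j = -dx_j ∧ dx_i and dx_i ∧ dx_i = 0. For each pair (i, j) with i < j, the coefficient of dx_i ∧ dx_j in alpha ∧ beta is (alpha_i * beta_j - alpha_j * beta_i). Collecting: alpha ∧ beta = (10) dx ∧ dy + (6) dx ∧ dz + (4) dy ∧ dz.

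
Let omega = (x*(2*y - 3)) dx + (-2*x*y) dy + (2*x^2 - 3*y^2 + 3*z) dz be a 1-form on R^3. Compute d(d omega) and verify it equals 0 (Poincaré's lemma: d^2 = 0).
d(d omega) = 0

Step 1: d omega = sum_{i<j} (∂f_j/∂x_i - ∂f_i/∂x_j) dx_i ∧ dx_j:
  coeff of dx ∧ dy: -2*x - 2*y
  coeff of dx ∧ dz: 4*x
  coeff of dy ∧ dz: -6*y
Step 2: Apply d again to each 2-form coefficient. The only possible 3-form in R^3 is dx ∧ dy ∧ dz, with coefficient
  ∂(coeff of dy∧dz)/∂x - ∂(coeff of dx∧dz)/∂y + ∂(coeff of dx∧dy)/∂z
  = ∂/∂x (-6*y) - ∂/∂y (4*x) + ∂/∂z (-2*x - 2*y).
Each of these terms simplifies to sums of mixed partials that cancel in pairs. The result is 0 (by equality of mixed partials for smooth functions — Schwarz / Clairaut).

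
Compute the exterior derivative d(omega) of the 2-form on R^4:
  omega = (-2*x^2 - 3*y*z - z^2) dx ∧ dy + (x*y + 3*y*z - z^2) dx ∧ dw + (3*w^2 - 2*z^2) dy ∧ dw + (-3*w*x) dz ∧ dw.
d(omega) = (-3*y - 2*z) dx ∧ dy ∧ dz + (-x - 3*z) dx ∧ dy ∧ dw + (-3*w - 3*y + 2*z) dx ∧ dz ∧ dw + (4*z) dy ∧ dz ∧ dw

For a 2-form omega = sum_{i<j} g_{ij} dx_i ∧ dx_j, the exterior derivative is
  d(omega) = sum_{i<j} d(g_{ij}) ∧ dx_i ∧ dx_j = sum_{i<j, k} (∂g_{ij}/∂x_k) dx_k ∧ dx_i ∧ dx_j.
Expand each term, using dx_k ∧ dx_i ∧ dx_j = sgn(permutation) dx_{(a)} ∧ dx_{(b)} ∧ dx_{(c)} with (a < b < c) sorted:
  d(-2*x^2 - 3*y*z - z^2) includes (∂/∂z)(-2*x^2 - 3*y*z - z^2) dz = (-3*y - 2*z) dz, which multiplied by dx ∧ dy gives (-3*y - 2*z) dx ∧ dy ∧ dz
  d(x*y + 3*y*z - z^2) includes (∂/∂y)(x*y + 3*y*z - z^2) dy = (x + 3*z) dy, which multiplied by dx ∧ dw gives (-x - 3*z) dx ∧ dy ∧ dw
  d(x*y + 3*y*z - z^2) includes (∂/∂z)(x*y + 3*y*z - z^2) dz = (3*y - 2*z) dz, which multiplied by dx ∧ dw gives (-3*y + 2*z) dx ∧ dz ∧ dw
  d(3*w^2 - 2*z^2) includes (∂/∂z)(3*w^2 - 2*z^2) dz = (-4*z) dz, which multiplied by dy ∧ dw gives (4*z) dy ∧ dz ∧ dw
  d(-3*w*x) includes (∂/∂x)(-3*w*x) dx = (-3*w) dx, which multiplied by dz ∧ dw gives (-3*w) dx ∧ dz ∧ dw
Collecting like 3-forms: d(omega) = (-3*y - 2*z) dx ∧ dy ∧ dz + (-x - 3*z) dx ∧ dy ∧ dw + (-3*w - 3*y + 2*z) dx ∧ dz ∧ dw + (4*z) dy ∧ dz ∧ dw.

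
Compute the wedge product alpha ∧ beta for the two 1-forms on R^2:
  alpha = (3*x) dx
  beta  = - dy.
alpha ∧ beta = (-3*x) dx ∧ dy

Distribute the wedge, using dx_i ∧ dx_j = -dx_j ∧ dx_i and dx_i ∧ dx_i = 0. For each pair (i, j) with i < j, the coefficient of dx_i ∧ dx_j in alpha ∧ beta is (alpha_i * beta_j - alpha_j * beta_i). Collecting: alpha ∧ beta = (-3*x) dx ∧ dy.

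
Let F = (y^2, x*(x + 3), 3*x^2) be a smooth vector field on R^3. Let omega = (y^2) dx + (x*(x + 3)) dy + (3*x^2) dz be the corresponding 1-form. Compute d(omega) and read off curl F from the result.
d(omega) = (0) dy ∧ dz + (-6*x) dz ∧ dx + (2*x - 2*y + 3) dx ∧ dy; curl F = (0, -6*x, 2*x - 2*y + 3)

d omega = sum_{i<j} (∂f_j/∂x_i - ∂f_i/∂x_j) dx_i ∧ dx_j. Under the identification (dy ∧ dz, dz ∧ dx, dx ∧ dy) ↔ (e_x, e_y, e_z), the coefficients are exactly the components of curl F. Compute:
  ∂R/∂y - ∂Q/∂z = (0) - (0) = 0
  ∂P/∂z - ∂R/∂x = (0) - (6*x) = -6*x
  ∂Q/∂x - ∂P/∂y = (2*x + 3) - (2*y) = 2*x - 2*y + 3.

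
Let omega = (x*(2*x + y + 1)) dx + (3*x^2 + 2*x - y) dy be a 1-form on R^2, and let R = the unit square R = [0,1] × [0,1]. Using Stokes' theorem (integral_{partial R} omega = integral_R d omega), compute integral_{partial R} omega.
integral_(partial R) omega = 9/2

Stokes: integral_partial_R omega = integral_R d omega with d omega = (∂Q/∂x - ∂P/∂y) dx ∧ dy.
  ∂Q/∂x = 6*x + 2
  ∂P/∂y = x
  integrand = ∂Q/∂x - ∂P/∂y = 5*x + 2.
Integrating over R: integral_0^1 integral_0^1 (5*x + 2) dx dy = 9/2.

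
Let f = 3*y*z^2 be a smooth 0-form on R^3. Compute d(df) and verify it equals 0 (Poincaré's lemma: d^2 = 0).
d(df) = 0

Step 1: df = sum_i (∂f/∂x_i) dx_i = (0) dx + (3*z^2) dy + (6*y*z) dz.
Step 2: Apply d again. Using the 1-form formula, the coefficient of dx ∧ dy in d(df) is ∂^2 f/∂x ∂y - ∂^2 f/∂y ∂x = (0) - (0) = 0 (equality of mixed partials for smooth f).
Similarly for dx ∧ dz and dy ∧ dz — all coefficients vanish. So d(df) = 0.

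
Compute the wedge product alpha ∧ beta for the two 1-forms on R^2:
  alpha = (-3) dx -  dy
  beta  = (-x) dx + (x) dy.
alpha ∧ beta = (-4*x) dx ∧ dy

Distribute the wedge, using dx_i ∧ dx_j = -dx_j ∧ dx_i and dx_i ∧ dx_i = 0. For each pair (i, j) with i < j, the coefficient of dx_i ∧ dx_j in alpha ∧ beta is (alpha_i * beta_j - alpha_j * beta_i). Collecting: alpha ∧ beta = (-4*x) dx ∧ dy.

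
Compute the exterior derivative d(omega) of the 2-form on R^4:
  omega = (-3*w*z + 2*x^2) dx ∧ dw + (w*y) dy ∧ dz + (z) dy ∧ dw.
d(omega) = (3*w) dx ∧ dz ∧ dw + (y - 1) dy ∧ dz ∧ dw

For a 2-form omega = sum_{i<j} g_{ij} dx_i ∧ dx_j, the exterior derivative is
  d(omega) = sum_{i<j} d(g_{ij}) ∧ dx_i ∧ dx_j = sum_{i<j, k} (∂g_{ij}/∂x_k) dx_k ∧ dx_i ∧ dx_j.
Expand each term, using dx_k ∧ dx_i ∧ dx_j = sgn(permutation) dx_{(a)} ∧ dx_{(b)} ∧ dx_{(c)} with (a < b < c) sorted:
  d(-3*w*z + 2*x^2) includes (∂/∂z)(-3*w*z + 2*x^2) dz = (-3*w) dz, which multiplied by dx ∧ dw gives (3*w) dx ∧ dz ∧ dw
  d(w*y) includes (∂/∂w)(w*y) dw = (y) dw, which multiplied by dy ∧ dz gives (y) dy ∧ dz ∧ dw
  d(z) includes (∂/∂z)(z) dz = (1) dz, which multiplied by dy ∧ dw gives (-1) dy ∧ dz ∧ dw
Collecting like 3-forms: d(omega) = (3*w) dx ∧ dz ∧ dw + (y - 1) dy ∧ dz ∧ dw.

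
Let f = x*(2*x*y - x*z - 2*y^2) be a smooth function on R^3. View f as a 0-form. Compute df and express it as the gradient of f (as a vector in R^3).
df = (4*x*y - 2*x*z - 2*y^2) dx + (2*x*(x - 2*y)) dy + (-x^2) dz; grad f = (4*x*y - 2*x*z - 2*y^2, 2*x*(x - 2*y), -x^2)

For a 0-form f, d f = (∂f/∂x) dx + (∂f/∂y) dy + (∂f/∂z) dz. The components of the vector representation are exactly the entries of grad f in Cartesian coordinates:
  ∂f/∂x = 4*x*y - 2*x*z - 2*y^2
  ∂f/∂y = 2*x*(x - 2*y)
  ∂f/∂z = -x^2.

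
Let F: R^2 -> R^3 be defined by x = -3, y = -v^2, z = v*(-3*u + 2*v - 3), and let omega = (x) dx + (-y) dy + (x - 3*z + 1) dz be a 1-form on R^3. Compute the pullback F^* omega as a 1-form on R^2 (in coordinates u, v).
F^* omega = (3*v*(-9*u*v + 6*v^2 - 9*v + 2)) du + (-27*u^2*v + 54*u*v^2 - 54*u*v + 6*u - 26*v^3 + 54*v^2 - 35*v + 6) dv

Using F^*(f dg) = (f ∘ F) d(g ∘ F), substitute each coordinate x_i by F_i(u, v) in f_i, and replace dx_i by d F_i = (∂F_i/∂u) du + (∂F_i/∂v) dv.
  For the x component: f_1(F) = -3; d F_1 = (0) du + (0) dv
  For the y component: f_2(F) = v^2; d F_2 = (0) du + (-2*v) dv
  For the z component: f_3(F) = 9*u*v - 6*v^2 + 9*v - 2; d F_3 = (-3*v) du + (-3*u + 4*v - 3) dv
Combining and collecting du, dv coefficients:
  coeff of du: 3*v*(-9*u*v + 6*v^2 - 9*v + 2)
  coeff of dv: -27*u^2*v + 54*u*v^2 - 54*u*v + 6*u - 26*v^3 + 54*v^2 - 35*v + 6
F^* omega = (3*v*(-9*u*v + 6*v^2 - 9*v + 2)) du + (-27*u^2*v + 54*u*v^2 - 54*u*v + 6*u - 26*v^3 + 54*v^2 - 35*v + 6) dv.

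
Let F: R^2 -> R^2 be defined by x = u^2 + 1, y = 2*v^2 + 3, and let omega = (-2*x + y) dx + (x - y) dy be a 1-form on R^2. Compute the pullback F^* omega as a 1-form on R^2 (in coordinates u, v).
F^* omega = (2*u*(-2*u^2 + 2*v^2 + 1)) du + (4*v*(u^2 - 2*v^2 - 2)) dv

Using F^*(f dg) = (f ∘ F) d(g ∘ F), substitute each coordinate x_i by F_i(u, v) in f_i, and replace dx_i by d F_i = (∂F_i/∂u) du + (∂F_i/∂v) dv.
  For the x component: f_1(F) = -2*u^2 + 2*v^2 + 1; d F_1 = (2*u) du + (0) dv
  For the y component: f_2(F) = u^2 - 2*v^2 - 2; d F_2 = (0) du + (4*v) dv
Combining and collecting du, dv coefficients:
  coeff of du: 2*u*(-2*u^2 + 2*v^2 + 1)
  coeff of dv: 4*v*(u^2 - 2*v^2 - 2)
F^* omega = (2*u*(-2*u^2 + 2*v^2 + 1)) du + (4*v*(u^2 - 2*v^2 - 2)) dv.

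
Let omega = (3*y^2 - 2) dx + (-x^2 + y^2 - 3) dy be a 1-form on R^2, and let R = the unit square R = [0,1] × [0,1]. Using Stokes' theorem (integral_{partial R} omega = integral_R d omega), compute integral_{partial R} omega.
integral_(partial R) omega = -4

Stokes: integral_partial_R omega = integral_R d omega with d omega = (∂Q/∂x - ∂P/∂y) dx ∧ dy.
  ∂Q/∂x = -2*x
  ∂P/∂y = 6*y
  integrand = ∂Q/∂x - ∂P/∂y = -2*x - 6*y.
Integrating over R: integral_0^1 integral_0^1 (-2*x - 6*y) dx dy = -4.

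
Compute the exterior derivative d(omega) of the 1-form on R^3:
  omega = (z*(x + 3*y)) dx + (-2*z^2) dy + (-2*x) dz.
d(omega) = (-3*z) dx ∧ dy + (-x - 3*y - 2) dx ∧ dz + (4*z) dy ∧ dz

For a 1-form omega = sum_i f_i dx_i, the exterior derivative is
  d(omega) = sum_{i < j} (∂f_j/∂x_i - ∂f_i/∂x_j) dx_i ∧ dx_j.
  coefficient of dx ∧ dy: ∂f_2/∂x - ∂f_1/∂y = ∂(-2*z^2)/∂x - ∂(z*(x + 3*y))/∂y = -3*z
  coefficient of dx ∧ dz: ∂f_3/∂x - ∂f_1/∂z = ∂(-2*x)/∂x - ∂(z*(x + 3*y))/∂z = -x - 3*y - 2
  coefficient of dy ∧ dz: ∂f_3/∂y - ∂f_2/∂z = ∂(-2*x)/∂y - ∂(-2*z^2)/∂z = 4*z
Assembling: d(omega) = (-3*z) dx ∧ dy + (-x - 3*y - 2) dx ∧ dz + (4*z) dy ∧ dz.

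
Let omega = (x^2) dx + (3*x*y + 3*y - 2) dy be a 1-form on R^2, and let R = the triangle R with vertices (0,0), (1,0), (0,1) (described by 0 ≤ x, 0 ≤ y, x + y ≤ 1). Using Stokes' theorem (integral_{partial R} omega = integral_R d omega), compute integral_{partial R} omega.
integral_(partial R) omega = 1/2

Stokes: integral_partial_R omega = integral_R d omega with d omega = (∂Q/∂x - ∂P/∂y) dx ∧ dy.
  ∂Q/∂x = 3*y
  ∂P/∂y = 0
  integrand = ∂Q/∂x - ∂P/∂y = 3*y.
Integrating over R: integral_0^1 integral_0^{1-x} (3*y) dy dx = 1/2.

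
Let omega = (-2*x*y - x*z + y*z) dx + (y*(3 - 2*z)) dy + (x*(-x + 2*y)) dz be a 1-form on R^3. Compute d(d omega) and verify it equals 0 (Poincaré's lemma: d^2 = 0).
d(d omega) = 0

Step 1: d omega = sum_{i<j} (∂f_j/∂x_i - ∂f_i/∂x_j) dx_i ∧ dx_j:
  coeff of dx ∧ dy: 2*x - z
  coeff of dx ∧ dz: -x + y
  coeff of dy ∧ dz: 2*x + 2*y
Step 2: Apply d again to each 2-form coefficient. The only possible 3-form in R^3 is dx ∧ dy ∧ dz, with coefficient
  ∂(coeff of dy∧dz)/∂x - ∂(coeff of dx∧dz)/∂y + ∂(coeff of dx∧dy)/∂z
  = ∂/∂x (2*x + 2*y) - ∂/∂y (-x + y) + ∂/∂z (2*x - z).
Each of these terms simplifies to sums of mixed partials that cancel in pairs. The result is 0 (by equality of mixed partials for smooth functions — Schwarz / Clairaut).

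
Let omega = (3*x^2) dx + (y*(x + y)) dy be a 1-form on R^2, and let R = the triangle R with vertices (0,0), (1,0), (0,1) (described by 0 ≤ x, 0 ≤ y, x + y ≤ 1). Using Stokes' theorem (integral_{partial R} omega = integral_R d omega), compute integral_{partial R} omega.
integral_(partial R) omega = 1/6

Stokes: integral_partial_R omega = integral_R d omega with d omega = (∂Q/∂x - ∂P/∂y) dx ∧ dy.
  ∂Q/∂x = y
  ∂P/∂y = 0
  integrand = ∂Q/∂x - ∂P/∂y = y.
Integrating over R: integral_0^1 integral_0^{1-x} (y) dy dx = 1/6.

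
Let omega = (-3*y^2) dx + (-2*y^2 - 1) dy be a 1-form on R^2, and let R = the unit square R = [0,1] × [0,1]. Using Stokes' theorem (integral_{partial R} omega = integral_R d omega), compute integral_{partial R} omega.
integral_(partial R) omega = 3

Stokes: integral_partial_R omega = integral_R d omega with d omega = (∂Q/∂x - ∂P/∂y) dx ∧ dy.
  ∂Q/∂x = 0
  ∂P/∂y = -6*y
  integrand = ∂Q/∂x - ∂P/∂y = 6*y.
Integrating over R: integral_0^1 integral_0^1 (6*y) dx dy = 3.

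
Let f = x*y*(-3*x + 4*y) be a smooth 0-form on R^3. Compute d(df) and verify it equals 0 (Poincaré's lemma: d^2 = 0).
d(df) = 0

Step 1: df = sum_i (∂f/∂x_i) dx_i = (2*y*(-3*x + 2*y)) dx + (x*(-3*x + 8*y)) dy + (0) dz.
Step 2: Apply d again. Using the 1-form formula, the coefficient of dx ∧ dy in d(df) is ∂^2 f/∂x ∂y - ∂^2 f/∂y ∂x = (-6*x + 8*y) - (-6*x + 8*y) = 0 (equality of mixed partials for smooth f).
Similarly for dx ∧ dz and dy ∧ dz — all coefficients vanish. So d(df) = 0.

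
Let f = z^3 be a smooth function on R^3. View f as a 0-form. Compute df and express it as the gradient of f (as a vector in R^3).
df = (0) dx + (0) dy + (3*z^2) dz; grad f = (0, 0, 3*z^2)

For a 0-form f, d f = (∂f/∂x) dx + (∂f/∂y) dy + (∂f/∂z) dz. The components of the vector representation are exactly the entries of grad f in Cartesian coordinates:
  ∂f/∂x = 0
  ∂f/∂y = 0
  ∂f/∂z = 3*z^2.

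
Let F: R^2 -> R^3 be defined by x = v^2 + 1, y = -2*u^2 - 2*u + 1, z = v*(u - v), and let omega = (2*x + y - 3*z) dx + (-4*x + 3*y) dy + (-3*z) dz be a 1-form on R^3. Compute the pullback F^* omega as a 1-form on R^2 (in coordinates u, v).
F^* omega = (24*u^3 + 36*u^2 + 13*u*v^2 + 16*u + 3*v^3 + 8*v^2 + 2) du + (v*(-7*u^2 + 3*u*v - 4*u + 4*v^2 + 6)) dv

Using F^*(f dg) = (f ∘ F) d(g ∘ F), substitute each coordinate x_i by F_i(u, v) in f_i, and replace dx_i by d F_i = (∂F_i/∂u) du + (∂F_i/∂v) dv.
  For the x component: f_1(F) = -2*u^2 - 3*u*v - 2*u + 5*v^2 + 3; d F_1 = (0) du + (2*v) dv
  For the y component: f_2(F) = -6*u^2 - 6*u - 4*v^2 - 1; d F_2 = (-4*u - 2) du + (0) dv
  For the z component: f_3(F) = 3*v*(-u + v); d F_3 = (v) du + (u - 2*v) dv
Combining and collecting du, dv coefficients:
  coeff of du: 24*u^3 + 36*u^2 + 13*u*v^2 + 16*u + 3*v^3 + 8*v^2 + 2
  coeff of dv: v*(-7*u^2 + 3*u*v - 4*u + 4*v^2 + 6)
F^* omega = (24*u^3 + 36*u^2 + 13*u*v^2 + 16*u + 3*v^3 + 8*v^2 + 2) du + (v*(-7*u^2 + 3*u*v - 4*u + 4*v^2 + 6)) dv.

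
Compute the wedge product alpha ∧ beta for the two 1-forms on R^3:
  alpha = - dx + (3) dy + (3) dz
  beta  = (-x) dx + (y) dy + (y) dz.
alpha ∧ beta = (3*x - y) dx ∧ dy + (3*x - y) dx ∧ dz

Distribute the wedge, using dx_i ∧ dx_j = -dx_j ∧ dx_i and dx_i ∧ dx_i = 0. For each pair (i, j) with i < j, the coefficient of dx_i ∧ dx_j in alpha ∧ beta is (alpha_i * beta_j - alpha_j * beta_i). Collecting: alpha ∧ beta = (3*x - y) dx ∧ dy + (3*x - y) dx ∧ dz.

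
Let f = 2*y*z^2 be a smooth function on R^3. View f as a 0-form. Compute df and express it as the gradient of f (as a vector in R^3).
df = (0) dx + (2*z^2) dy + (4*y*z) dz; grad f = (0, 2*z^2, 4*y*z)

For a 0-form f, d f = (∂f/∂x) dx + (∂f/∂y) dy + (∂f/∂z) dz. The components of the vector representation are exactly the entries of grad f in Cartesian coordinates:
  ∂f/∂x = 0
  ∂f/∂y = 2*z^2
  ∂f/∂z = 4*y*z.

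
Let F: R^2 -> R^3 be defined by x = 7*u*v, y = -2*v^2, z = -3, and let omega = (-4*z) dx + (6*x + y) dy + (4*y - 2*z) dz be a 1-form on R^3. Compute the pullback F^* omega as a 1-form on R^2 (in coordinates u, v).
F^* omega = (84*v) du + (-168*u*v^2 + 84*u + 8*v^3) dv

Using F^*(f dg) = (f ∘ F) d(g ∘ F), substitute each coordinate x_i by F_i(u, v) in f_i, and replace dx_i by d F_i = (∂F_i/∂u) du + (∂F_i/∂v) dv.
  For the x component: f_1(F) = 12; d F_1 = (7*v) du + (7*u) dv
  For the y component: f_2(F) = 2*v*(21*u - v); d F_2 = (0) du + (-4*v) dv
  For the z component: f_3(F) = 6 - 8*v^2; d F_3 = (0) du + (0) dv
Combining and collecting du, dv coefficients:
  coeff of du: 84*v
  coeff of dv: -168*u*v^2 + 84*u + 8*v^3
F^* omega = (84*v) du + (-168*u*v^2 + 84*u + 8*v^3) dv.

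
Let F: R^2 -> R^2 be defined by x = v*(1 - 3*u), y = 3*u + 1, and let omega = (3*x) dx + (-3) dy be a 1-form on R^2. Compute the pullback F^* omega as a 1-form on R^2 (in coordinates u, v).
F^* omega = (27*u*v^2 - 9*v^2 - 9) du + (3*v*(9*u^2 - 6*u + 1)) dv

Using F^*(f dg) = (f ∘ F) d(g ∘ F), substitute each coordinate x_i by F_i(u, v) in f_i, and replace dx_i by d F_i = (∂F_i/∂u) du + (∂F_i/∂v) dv.
  For the x component: f_1(F) = 3*v*(1 - 3*u); d F_1 = (-3*v) du + (1 - 3*u) dv
  For the y component: f_2(F) = -3; d F_2 = (3) du + (0) dv
Combining and collecting du, dv coefficients:
  coeff of du: 27*u*v^2 - 9*v^2 - 9
  coeff of dv: 3*v*(9*u^2 - 6*u + 1)
F^* omega = (27*u*v^2 - 9*v^2 - 9) du + (3*v*(9*u^2 - 6*u + 1)) dv.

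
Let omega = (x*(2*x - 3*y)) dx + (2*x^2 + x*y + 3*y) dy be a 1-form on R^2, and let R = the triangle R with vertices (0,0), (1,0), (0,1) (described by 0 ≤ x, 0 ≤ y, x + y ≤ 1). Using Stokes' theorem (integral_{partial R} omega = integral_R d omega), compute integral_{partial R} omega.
integral_(partial R) omega = 4/3

Stokes: integral_partial_R omega = integral_R d omega with d omega = (∂Q/∂x - ∂P/∂y) dx ∧ dy.
  ∂Q/∂x = 4*x + y
  ∂P/∂y = -3*x
  integrand = ∂Q/∂x - ∂P/∂y = 7*x + y.
Integrating over R: integral_0^1 integral_0^{1-x} (7*x + y) dy dx = 4/3.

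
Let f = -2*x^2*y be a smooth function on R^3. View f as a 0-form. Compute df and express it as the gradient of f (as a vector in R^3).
df = (-4*x*y) dx + (-2*x^2) dy + (0) dz; grad f = (-4*x*y, -2*x^2, 0)

For a 0-form f, d f = (∂f/∂x) dx + (∂f/∂y) dy + (∂f/∂z) dz. The components of the vector representation are exactly the entries of grad f in Cartesian coordinates:
  ∂f/∂x = -4*x*y
  ∂f/∂y = -2*x^2
  ∂f/∂z = 0.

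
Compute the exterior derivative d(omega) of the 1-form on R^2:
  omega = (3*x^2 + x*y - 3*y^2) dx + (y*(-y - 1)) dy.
d(omega) = (-x + 6*y) dx ∧ dy

For a 1-form omega = sum_i f_i dx_i, the exterior derivative is
  d(omega) = sum_{i < j} (∂f_j/∂x_i - ∂f_i/∂x_j) dx_i ∧ dx_j.
  coefficient of dx ∧ dy: ∂f_2/∂x - ∂f_1/∂y = ∂(y*(-y - 1))/∂x - ∂(3*x^2 + x*y - 3*y^2)/∂y = -x + 6*y
Assembling: d(omega) = (-x + 6*y) dx ∧ dy.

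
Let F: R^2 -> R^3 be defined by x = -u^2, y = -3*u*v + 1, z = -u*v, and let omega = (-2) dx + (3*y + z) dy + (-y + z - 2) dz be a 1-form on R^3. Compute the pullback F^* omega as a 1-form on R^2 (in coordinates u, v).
F^* omega = (28*u*v^2 + 4*u - 6*v) du + (2*u*(14*u*v - 3)) dv

Using F^*(f dg) = (f ∘ F) d(g ∘ F), substitute each coordinate x_i by F_i(u, v) in f_i, and replace dx_i by d F_i = (∂F_i/∂u) du + (∂F_i/∂v) dv.
  For the x component: f_1(F) = -2; d F_1 = (-2*u) du + (0) dv
  For the y component: f_2(F) = -10*u*v + 3; d F_2 = (-3*v) du + (-3*u) dv
  For the z component: f_3(F) = 2*u*v - 3; d F_3 = (-v) du + (-u) dv
Combining and collecting du, dv coefficients:
  coeff of du: 28*u*v^2 + 4*u - 6*v
  coeff of dv: 2*u*(14*u*v - 3)
F^* omega = (28*u*v^2 + 4*u - 6*v) du + (2*u*(14*u*v - 3)) dv.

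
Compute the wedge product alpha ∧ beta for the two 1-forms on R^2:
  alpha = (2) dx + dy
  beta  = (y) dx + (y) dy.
alpha ∧ beta = (y) dx ∧ dy

Distribute the wedge, using dx_i ∧ dx_j = -dx_j ∧ dx_i and dx_i ∧ dx_i = 0. For each pair (i, j) with i < j, the coefficient of dx_i ∧ dx_j in alpha ∧ beta is (alpha_i * beta_j - alpha_j * beta_i). Collecting: alpha ∧ beta = (y) dx ∧ dy.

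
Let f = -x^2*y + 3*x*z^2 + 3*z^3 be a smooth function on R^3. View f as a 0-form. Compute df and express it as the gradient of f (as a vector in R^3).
df = (-2*x*y + 3*z^2) dx + (-x^2) dy + (3*z*(2*x + 3*z)) dz; grad f = (-2*x*y + 3*z^2, -x^2, 3*z*(2*x + 3*z))

For a 0-form f, d f = (∂f/∂x) dx + (∂f/∂y) dy + (∂f/∂z) dz. The components of the vector representation are exactly the entries of grad f in Cartesian coordinates:
  ∂f/∂x = -2*x*y + 3*z^2
  ∂f/∂y = -x^2
  ∂f/∂z = 3*z*(2*x + 3*z).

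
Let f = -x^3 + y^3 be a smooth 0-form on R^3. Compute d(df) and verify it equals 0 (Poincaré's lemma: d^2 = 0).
d(df) = 0

Step 1: df = sum_i (∂f/∂x_i) dx_i = (-3*x^2) dx + (3*y^2) dy + (0) dz.
Step 2: Apply d again. Using the 1-form formula, the coefficient of dx ∧ dy in d(df) is ∂^2 f/∂x ∂y - ∂^2 f/∂y ∂x = (0) - (0) = 0 (equality of mixed partials for smooth f).
Similarly for dx ∧ dz and dy ∧ dz — all coefficients vanish. So d(df) = 0.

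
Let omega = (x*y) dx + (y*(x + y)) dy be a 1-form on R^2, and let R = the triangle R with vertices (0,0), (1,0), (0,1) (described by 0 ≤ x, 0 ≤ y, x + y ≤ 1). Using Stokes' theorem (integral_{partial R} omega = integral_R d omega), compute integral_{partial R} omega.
integral_(partial R) omega = 0

Stokes: integral_partial_R omega = integral_R d omega with d omega = (∂Q/∂x - ∂P/∂y) dx ∧ dy.
  ∂Q/∂x = y
  ∂P/∂y = x
  integrand = ∂Q/∂x - ∂P/∂y = -x + y.
Integrating over R: integral_0^1 integral_0^{1-x} (-x + y) dy dx = 0.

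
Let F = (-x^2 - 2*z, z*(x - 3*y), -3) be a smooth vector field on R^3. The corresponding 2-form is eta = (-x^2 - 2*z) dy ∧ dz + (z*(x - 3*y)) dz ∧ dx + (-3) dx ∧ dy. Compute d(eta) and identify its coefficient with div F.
d(eta) = (-2*x - 3*z) dx ∧ dy ∧ dz; div F = -2*x - 3*z

For a 2-form in R^3 of the form above, applying d gives a 3-form with coefficient ∂P/∂x + ∂Q/∂y + ∂R/∂z:
  ∂P/∂x = -2*x
  ∂Q/∂y = -3*z
  ∂R/∂z = 0
Sum = -2*x - 3*z, which is exactly div F.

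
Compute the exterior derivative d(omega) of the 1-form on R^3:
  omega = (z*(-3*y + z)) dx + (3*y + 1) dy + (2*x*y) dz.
d(omega) = (3*z) dx ∧ dy + (5*y - 2*z) dx ∧ dz + (2*x) dy ∧ dz

For a 1-form omega = sum_i f_i dx_i, the exterior derivative is
  d(omega) = sum_{i < j} (∂f_j/∂x_i - ∂f_i/∂x_j) dx_i ∧ dx_j.
  coefficient of dx ∧ dy: ∂f_2/∂x - ∂f_1/∂y = ∂(3*y + 1)/∂x - ∂(z*(-3*y + z))/∂y = 3*z
  coefficient of dx ∧ dz: ∂f_3/∂x - ∂f_1/∂z = ∂(2*x*y)/∂x - ∂(z*(-3*y + z))/∂z = 5*y - 2*z
  coefficient of dy ∧ dz: ∂f_3/∂y - ∂f_2/∂z = ∂(2*x*y)/∂y - ∂(3*y + 1)/∂z = 2*x
Assembling: d(omega) = (3*z) dx ∧ dy + (5*y - 2*z) dx ∧ dz + (2*x) dy ∧ dz.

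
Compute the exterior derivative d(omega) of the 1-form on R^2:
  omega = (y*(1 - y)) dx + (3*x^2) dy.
d(omega) = (6*x + 2*y - 1) dx ∧ dy

For a 1-form omega = sum_i f_i dx_i, the exterior derivative is
  d(omega) = sum_{i < j} (∂f_j/∂x_i - ∂f_i/∂x_j) dx_i ∧ dx_j.
  coefficient of dx ∧ dy: ∂f_2/∂x - ∂f_1/∂y = ∂(3*x^2)/∂x - ∂(y*(1 - y))/∂y = 6*x + 2*y - 1
Assembling: d(omega) = (6*x + 2*y - 1) dx ∧ dy.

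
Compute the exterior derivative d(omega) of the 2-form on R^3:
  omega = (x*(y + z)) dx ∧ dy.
d(omega) = (x) dx ∧ dy ∧ dz

For a 2-form omega = sum_{i<j} g_{ij} dx_i ∧ dx_j, the exterior derivative is
  d(omega) = sum_{i<j} d(g_{ij}) ∧ dx_i ∧ dx_j = sum_{i<j, k} (∂g_{ij}/∂x_k) dx_k ∧ dx_i ∧ dx_j.
Expand each term, using dx_k ∧ dx_i ∧ dx_j = sgn(permutation) dx_{(a)} ∧ dx_{(b)} ∧ dx_{(c)} with (a < b < c) sorted:
  d(x*(y + z)) includes (∂/∂z)(x*(y + z)) dz = (x) dz, which multiplied by dx ∧ dy gives (x) dx ∧ dy ∧ dz
Collecting like 3-forms: d(omega) = (x) dx ∧ dy ∧ dz.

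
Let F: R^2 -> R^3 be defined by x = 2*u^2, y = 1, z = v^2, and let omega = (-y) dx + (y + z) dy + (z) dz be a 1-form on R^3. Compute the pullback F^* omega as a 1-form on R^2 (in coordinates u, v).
F^* omega = (-4*u) du + (2*v^3) dv

Using F^*(f dg) = (f ∘ F) d(g ∘ F), substitute each coordinate x_i by F_i(u, v) in f_i, and replace dx_i by d F_i = (∂F_i/∂u) du + (∂F_i/∂v) dv.
  For the x component: f_1(F) = -1; d F_1 = (4*u) du + (0) dv
  For the y component: f_2(F) = v^2 + 1; d F_2 = (0) du + (0) dv
  For the z component: f_3(F) = v^2; d F_3 = (0) du + (2*v) dv
Combining and collecting du, dv coefficients:
  coeff of du: -4*u
  coeff of dv: 2*v^3
F^* omega = (-4*u) du + (2*v^3) dv.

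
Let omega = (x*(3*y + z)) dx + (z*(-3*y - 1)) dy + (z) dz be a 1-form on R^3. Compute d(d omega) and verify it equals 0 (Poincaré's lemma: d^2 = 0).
d(d omega) = 0

Step 1: d omega = sum_{i<j} (∂f_j/∂x_i - ∂f_i/∂x_j) dx_i ∧ dx_j:
  coeff of dx ∧ dy: -3*x
  coeff of dx ∧ dz: -x
  coeff of dy ∧ dz: 3*y + 1
Step 2: Apply d again to each 2-form coefficient. The only possible 3-form in R^3 is dx ∧ dy ∧ dz, with coefficient
  ∂(coeff of dy∧dz)/∂x - ∂(coeff of dx∧dz)/∂y + ∂(coeff of dx∧dy)/∂z
  = ∂/∂x (3*y + 1) - ∂/∂y (-x) + ∂/∂z (-3*x).
Each of these terms simplifies to sums of mixed partials that cancel in pairs. The result is 0 (by equality of mixed partials for smooth functions — Schwarz / Clairaut).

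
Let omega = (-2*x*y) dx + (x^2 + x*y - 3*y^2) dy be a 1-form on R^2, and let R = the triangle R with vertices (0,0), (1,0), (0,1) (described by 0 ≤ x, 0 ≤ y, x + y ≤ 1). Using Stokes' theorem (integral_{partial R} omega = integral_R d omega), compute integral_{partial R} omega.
integral_(partial R) omega = 5/6

Stokes: integral_partial_R omega = integral_R d omega with d omega = (∂Q/∂x - ∂P/∂y) dx ∧ dy.
  ∂Q/∂x = 2*x + y
  ∂P/∂y = -2*x
  integrand = ∂Q/∂x - ∂P/∂y = 4*x + y.
Integrating over R: integral_0^1 integral_0^{1-x} (4*x + y) dy dx = 5/6.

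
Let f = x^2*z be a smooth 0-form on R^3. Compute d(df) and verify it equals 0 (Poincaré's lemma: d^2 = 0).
d(df) = 0

Step 1: df = sum_i (∂f/∂x_i) dx_i = (2*x*z) dx + (0) dy + (x^2) dz.
Step 2: Apply d again. Using the 1-form formula, the coefficient of dx ∧ dy in d(df) is ∂^2 f/∂x ∂y - ∂^2 f/∂y ∂x = (0) - (0) = 0 (equality of mixed partials for smooth f).
Similarly for dx ∧ dz and dy ∧ dz — all coefficients vanish. So d(df) = 0.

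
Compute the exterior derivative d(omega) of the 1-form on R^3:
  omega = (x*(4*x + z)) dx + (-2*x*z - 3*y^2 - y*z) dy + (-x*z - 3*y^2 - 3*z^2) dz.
d(omega) = (-2*z) dx ∧ dy + (-x - z) dx ∧ dz + (2*x - 5*y) dy ∧ dz

For a 1-form omega = sum_i f_i dx_i, the exterior derivative is
  d(omega) = sum_{i < j} (∂f_j/∂x_i - ∂f_i/∂x_j) dx_i ∧ dx_j.
  coefficient of dx ∧ dy: ∂f_2/∂x - ∂f_1/∂y = ∂(-2*x*z - 3*y^2 - y*z)/∂x - ∂(x*(4*x + z))/∂y = -2*z
  coefficient of dx ∧ dz: ∂f_3/∂x - ∂f_1/∂z = ∂(-x*z - 3*y^2 - 3*z^2)/∂x - ∂(x*(4*x + z))/∂z = -x - z
  coefficient of dy ∧ dz: ∂f_3/∂y - ∂f_2/∂z = ∂(-x*z - 3*y^2 - 3*z^2)/∂y - ∂(-2*x*z - 3*y^2 - y*z)/∂z = 2*x - 5*y
Assembling: d(omega) = (-2*z) dx ∧ dy + (-x - z) dx ∧ dz + (2*x - 5*y) dy ∧ dz.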